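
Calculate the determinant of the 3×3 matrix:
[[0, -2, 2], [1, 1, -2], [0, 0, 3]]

Expansion along first row:
det = 0·det([[1,-2],[0,3]]) - -2·det([[1,-2],[0,3]]) + 2·det([[1,1],[0,0]])
    = 0·(1·3 - -2·0) - -2·(1·3 - -2·0) + 2·(1·0 - 1·0)
    = 0·3 - -2·3 + 2·0
    = 0 + 6 + 0 = 6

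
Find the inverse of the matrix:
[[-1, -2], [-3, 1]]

For [[a,b],[c,d]], inverse = (1/det)·[[d,-b],[-c,a]]
det = (-1)(1) - (-2)(-3) = -1 - 6 = -7
Inverse = (1/-7)·[[1, 2], [3, -1]]
= [[-1/7, -2/7], [-3/7, 1/7]]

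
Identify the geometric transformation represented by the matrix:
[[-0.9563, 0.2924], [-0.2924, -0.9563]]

This matrix represents: rotation by 197° counterclockwise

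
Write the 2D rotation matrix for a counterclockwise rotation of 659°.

Rotation matrix formula: [[cos θ, -sin θ], [sin θ, cos θ]]
For θ = 659°:
cos(659°) = 0.4848
sin(659°) = -0.8746
Result: [[0.4848, 0.8746], [-0.8746, 0.4848]]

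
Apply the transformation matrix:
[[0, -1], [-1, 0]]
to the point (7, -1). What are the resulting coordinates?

Matrix multiplication:
[[0, -1], [-1, 0]] × [7, -1]ᵀ
= [(0)(7) + (-1)(-1), (-1)(7) + (0)(-1)]ᵀ
= [1, -7]ᵀ
Result: (1, -7)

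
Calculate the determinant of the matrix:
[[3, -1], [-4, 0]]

For a 2×2 matrix [[a, b], [c, d]], det = ad - bc
det = (3)(0) - (-1)(-4) = 0 - 4 = -4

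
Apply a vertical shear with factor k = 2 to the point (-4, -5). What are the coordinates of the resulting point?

Shear matrix for vertical shear with factor k = 2:
[[1, 0], [2, 1]]
Result: (-4, -5) → (-4, -13)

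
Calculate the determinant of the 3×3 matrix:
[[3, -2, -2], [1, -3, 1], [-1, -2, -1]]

Expansion along first row:
det = 3·det([[-3,1],[-2,-1]]) - -2·det([[1,1],[-1,-1]]) + -2·det([[1,-3],[-1,-2]])
    = 3·(-3·-1 - 1·-2) - -2·(1·-1 - 1·-1) + -2·(1·-2 - -3·-1)
    = 3·5 - -2·0 + -2·-5
    = 15 + 0 + 10 = 25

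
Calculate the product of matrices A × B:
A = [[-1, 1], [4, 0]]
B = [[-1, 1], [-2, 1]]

Matrix multiplication:
C[0][0] = -1×-1 + 1×-2 = -1
C[0][1] = -1×1 + 1×1 = 0
C[1][0] = 4×-1 + 0×-2 = -4
C[1][1] = 4×1 + 0×1 = 4
Result: [[-1, 0], [-4, 4]]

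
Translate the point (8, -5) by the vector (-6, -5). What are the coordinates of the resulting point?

Translation by (-6, -5) (homogeneous matrix [[1, 0, -6], [0, 1, -5], [0, 0, 1]]):
x' = 8 + -6 = 2
y' = -5 + -5 = -10
Result: (2, -10)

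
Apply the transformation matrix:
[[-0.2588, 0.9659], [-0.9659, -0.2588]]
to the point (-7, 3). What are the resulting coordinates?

Matrix multiplication:
[[-0.2588, 0.9659], [-0.9659, -0.2588]] × [-7, 3]ᵀ
= [(-0.2588)(-7) + (0.9659)(3), (-0.9659)(-7) + (-0.2588)(3)]ᵀ
= [4.7093, 5.9849]ᵀ
Result: (4.7093, 5.9849)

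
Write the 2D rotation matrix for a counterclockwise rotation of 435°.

Rotation matrix formula: [[cos θ, -sin θ], [sin θ, cos θ]]
For θ = 435°:
cos(435°) = 0.2588
sin(435°) = 0.9659
Result: [[0.2588, -0.9659], [0.9659, 0.2588]]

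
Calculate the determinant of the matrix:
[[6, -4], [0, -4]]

For a 2×2 matrix [[a, b], [c, d]], det = ad - bc
det = (6)(-4) - (-4)(0) = -24 - 0 = -24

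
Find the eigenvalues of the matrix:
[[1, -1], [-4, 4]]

Characteristic equation: det(A - λI) = 0
λ² - (trace)λ + (det) = 0
trace = 1 + 4 = 5, det = (1)(4) - (-1)(-4) = 0
λ² - (5)λ + (0) = 0
λ = (5 ± √((5)² - 4·(0))) / 2 = (5 ± √25) / 2
Solving: λ = 0, 5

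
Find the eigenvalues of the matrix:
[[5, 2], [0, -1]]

Characteristic equation: det(A - λI) = 0
λ² - (trace)λ + (det) = 0
trace = 5 + -1 = 4, det = (5)(-1) - (2)(0) = -5
λ² - (4)λ + (-5) = 0
λ = (4 ± √((4)² - 4·(-5))) / 2 = (4 ± √36) / 2
Solving: λ = -1, 5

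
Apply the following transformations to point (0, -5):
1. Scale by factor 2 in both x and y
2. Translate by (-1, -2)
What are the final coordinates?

Step 1: Scale (0, -5) by 2 → (0, -10)
Step 2: Translate by (-1, -2) → (-1, -12)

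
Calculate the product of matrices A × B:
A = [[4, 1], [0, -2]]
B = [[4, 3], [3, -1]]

Matrix multiplication:
C[0][0] = 4×4 + 1×3 = 19
C[0][1] = 4×3 + 1×-1 = 11
C[1][0] = 0×4 + -2×3 = -6
C[1][1] = 0×3 + -2×-1 = 2
Result: [[19, 11], [-6, 2]]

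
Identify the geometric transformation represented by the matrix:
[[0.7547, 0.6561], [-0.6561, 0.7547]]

This matrix represents: rotation by 319° counterclockwise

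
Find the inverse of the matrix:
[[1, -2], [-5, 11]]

For [[a,b],[c,d]], inverse = (1/det)·[[d,-b],[-c,a]]
det = (1)(11) - (-2)(-5) = 11 - 10 = 1
Inverse = [[11, 2], [5, 1]]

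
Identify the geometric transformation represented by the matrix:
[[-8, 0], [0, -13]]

This matrix represents: non-uniform scaling by sx = -8, sy = -13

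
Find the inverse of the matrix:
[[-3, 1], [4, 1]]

For [[a,b],[c,d]], inverse = (1/det)·[[d,-b],[-c,a]]
det = (-3)(1) - (1)(4) = -3 - 4 = -7
Inverse = (1/-7)·[[1, -1], [-4, -3]]
= [[-1/7, 1/7], [4/7, 3/7]]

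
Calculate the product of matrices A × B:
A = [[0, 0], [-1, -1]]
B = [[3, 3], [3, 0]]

Matrix multiplication:
C[0][0] = 0×3 + 0×3 = 0
C[0][1] = 0×3 + 0×0 = 0
C[1][0] = -1×3 + -1×3 = -6
C[1][1] = -1×3 + -1×0 = -3
Result: [[0, 0], [-6, -3]]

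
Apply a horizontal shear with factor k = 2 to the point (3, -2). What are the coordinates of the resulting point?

Shear matrix for horizontal shear with factor k = 2:
[[1, 2], [0, 1]]
Result: (3, -2) → (-1, -2)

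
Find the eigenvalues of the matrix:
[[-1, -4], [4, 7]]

Characteristic equation: det(A - λI) = 0
λ² - (trace)λ + (det) = 0
trace = -1 + 7 = 6, det = (-1)(7) - (-4)(4) = 9
λ² - (6)λ + (9) = 0
λ = (6 ± √((6)² - 4·(9))) / 2 = (6 ± √0) / 2
Solving: λ = 3, 3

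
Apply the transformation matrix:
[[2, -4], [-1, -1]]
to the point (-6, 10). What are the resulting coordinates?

Matrix multiplication:
[[2, -4], [-1, -1]] × [-6, 10]ᵀ
= [(2)(-6) + (-4)(10), (-1)(-6) + (-1)(10)]ᵀ
= [-52, -4]ᵀ
Result: (-52, -4)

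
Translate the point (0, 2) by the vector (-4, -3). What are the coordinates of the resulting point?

Translation by (-4, -3) (homogeneous matrix [[1, 0, -4], [0, 1, -3], [0, 0, 1]]):
x' = 0 + -4 = -4
y' = 2 + -3 = -1
Result: (-4, -1)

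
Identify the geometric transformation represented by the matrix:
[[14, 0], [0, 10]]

This matrix represents: non-uniform scaling by sx = 14, sy = 10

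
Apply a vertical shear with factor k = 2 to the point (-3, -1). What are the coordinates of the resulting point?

Shear matrix for vertical shear with factor k = 2:
[[1, 0], [2, 1]]
Result: (-3, -1) → (-3, -7)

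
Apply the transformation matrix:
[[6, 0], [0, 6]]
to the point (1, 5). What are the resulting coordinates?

Matrix multiplication:
[[6, 0], [0, 6]] × [1, 5]ᵀ
= [(6)(1) + (0)(5), (0)(1) + (6)(5)]ᵀ
= [6, 30]ᵀ
Result: (6, 30)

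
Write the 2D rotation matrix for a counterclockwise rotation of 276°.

Rotation matrix formula: [[cos θ, -sin θ], [sin θ, cos θ]]
For θ = 276°:
cos(276°) = 0.1045
sin(276°) = -0.9945
Result: [[0.1045, 0.9945], [-0.9945, 0.1045]]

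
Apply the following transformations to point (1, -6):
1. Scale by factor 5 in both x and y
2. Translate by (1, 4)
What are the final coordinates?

Step 1: Scale (1, -6) by 5 → (5, -30)
Step 2: Translate by (1, 4) → (6, -26)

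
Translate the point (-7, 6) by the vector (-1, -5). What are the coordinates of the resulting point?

Translation by (-1, -5) (homogeneous matrix [[1, 0, -1], [0, 1, -5], [0, 0, 1]]):
x' = -7 + -1 = -8
y' = 6 + -5 = 1
Result: (-8, 1)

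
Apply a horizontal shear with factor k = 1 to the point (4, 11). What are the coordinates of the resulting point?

Shear matrix for horizontal shear with factor k = 1:
[[1, 1], [0, 1]]
Result: (4, 11) → (15, 11)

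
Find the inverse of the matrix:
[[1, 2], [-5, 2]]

For [[a,b],[c,d]], inverse = (1/det)·[[d,-b],[-c,a]]
det = (1)(2) - (2)(-5) = 2 - -10 = 12
Inverse = (1/12)·[[2, -2], [5, 1]]
= [[1/6, -1/6], [5/12, 1/12]]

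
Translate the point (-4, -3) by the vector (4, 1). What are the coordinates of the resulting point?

Translation by (4, 1) (homogeneous matrix [[1, 0, 4], [0, 1, 1], [0, 0, 1]]):
x' = -4 + 4 = 0
y' = -3 + 1 = -2
Result: (0, -2)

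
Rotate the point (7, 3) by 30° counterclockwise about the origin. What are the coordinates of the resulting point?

Rotation matrix for 30°: [[cos 30°, -sin 30°], [sin 30°, cos 30°]] ≈ [[0.866025, -0.500000], [0.500000, 0.866025]]
[[0.866025, -0.500000], [0.500000, 0.866025]] × [7, 3]ᵀ ≈ [4.5622, 6.0981]ᵀ
Result: (4.5622, 6.0981)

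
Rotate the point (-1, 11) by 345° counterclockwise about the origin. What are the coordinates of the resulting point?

Rotation matrix for 345°: [[cos 345°, -sin 345°], [sin 345°, cos 345°]] ≈ [[0.965926, 0.258819], [-0.258819, 0.965926]]
[[0.965926, 0.258819], [-0.258819, 0.965926]] × [-1, 11]ᵀ ≈ [1.8811, 10.8840]ᵀ
Result: (1.8811, 10.8840)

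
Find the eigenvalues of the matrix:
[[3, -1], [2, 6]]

Characteristic equation: det(A - λI) = 0
λ² - (trace)λ + (det) = 0
trace = 3 + 6 = 9, det = (3)(6) - (-1)(2) = 20
λ² - (9)λ + (20) = 0
λ = (9 ± √((9)² - 4·(20))) / 2 = (9 ± √1) / 2
Solving: λ = 4, 5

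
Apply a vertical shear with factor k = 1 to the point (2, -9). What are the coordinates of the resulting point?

Shear matrix for vertical shear with factor k = 1:
[[1, 0], [1, 1]]
Result: (2, -9) → (2, -7)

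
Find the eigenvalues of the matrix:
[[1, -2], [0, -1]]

Characteristic equation: det(A - λI) = 0
λ² - (trace)λ + (det) = 0
trace = 1 + -1 = 0, det = (1)(-1) - (-2)(0) = -1
λ² - (0)λ + (-1) = 0
λ = (0 ± √((0)² - 4·(-1))) / 2 = (0 ± √4) / 2
Solving: λ = -1, 1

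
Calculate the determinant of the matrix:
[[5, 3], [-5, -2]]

For a 2×2 matrix [[a, b], [c, d]], det = ad - bc
det = (5)(-2) - (3)(-5) = -10 - -15 = 5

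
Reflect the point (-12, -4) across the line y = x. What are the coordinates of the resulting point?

Reflection across line y = x: (-12, -4) → (-4, -12)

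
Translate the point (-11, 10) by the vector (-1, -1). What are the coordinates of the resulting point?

Translation by (-1, -1) (homogeneous matrix [[1, 0, -1], [0, 1, -1], [0, 0, 1]]):
x' = -11 + -1 = -12
y' = 10 + -1 = 9
Result: (-12, 9)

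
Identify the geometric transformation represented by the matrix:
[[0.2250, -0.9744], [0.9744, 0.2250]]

This matrix represents: rotation by 77° counterclockwise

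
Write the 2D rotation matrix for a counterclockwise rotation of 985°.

Rotation matrix formula: [[cos θ, -sin θ], [sin θ, cos θ]]
For θ = 985°:
cos(985°) = -0.0872
sin(985°) = -0.9962
Result: [[-0.0872, 0.9962], [-0.9962, -0.0872]]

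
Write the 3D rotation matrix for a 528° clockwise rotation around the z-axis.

Rotation matrix for clockwise 528° around z-axis:
A clockwise rotation by 528° is a counterclockwise rotation by -528°.
cos(-528°) = -0.9781, sin(-528°) = -0.2079
Result: [[-0.9781, 0.2079, 0], [-0.2079, -0.9781, 0], [0, 0, 1]]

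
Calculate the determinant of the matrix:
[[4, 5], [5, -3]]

For a 2×2 matrix [[a, b], [c, d]], det = ad - bc
det = (4)(-3) - (5)(5) = -12 - 25 = -37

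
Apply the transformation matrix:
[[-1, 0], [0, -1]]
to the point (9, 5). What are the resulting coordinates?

Matrix multiplication:
[[-1, 0], [0, -1]] × [9, 5]ᵀ
= [(-1)(9) + (0)(5), (0)(9) + (-1)(5)]ᵀ
= [-9, -5]ᵀ
Result: (-9, -5)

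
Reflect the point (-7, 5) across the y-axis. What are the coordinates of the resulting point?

Reflection across y-axis: (-7, 5) → (7, 5)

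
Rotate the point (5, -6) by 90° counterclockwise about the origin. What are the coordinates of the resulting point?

Rotation matrix for 90°: [[cos 90°, -sin 90°], [sin 90°, cos 90°]] = [[0, -1], [1, 0]]
[[0, -1], [1, 0]] × [5, -6]ᵀ = [6, 5]ᵀ
Result: (6, 5)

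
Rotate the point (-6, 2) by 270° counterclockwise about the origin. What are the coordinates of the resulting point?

Rotation matrix for 270°: [[cos 270°, -sin 270°], [sin 270°, cos 270°]] = [[0, 1], [-1, 0]]
[[0, 1], [-1, 0]] × [-6, 2]ᵀ = [2, 6]ᵀ
Result: (2, 6)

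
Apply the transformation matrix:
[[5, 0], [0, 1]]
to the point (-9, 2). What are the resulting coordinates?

Matrix multiplication:
[[5, 0], [0, 1]] × [-9, 2]ᵀ
= [(5)(-9) + (0)(2), (0)(-9) + (1)(2)]ᵀ
= [-45, 2]ᵀ
Result: (-45, 2)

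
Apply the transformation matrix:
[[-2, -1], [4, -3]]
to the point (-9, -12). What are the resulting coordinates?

Matrix multiplication:
[[-2, -1], [4, -3]] × [-9, -12]ᵀ
= [(-2)(-9) + (-1)(-12), (4)(-9) + (-3)(-12)]ᵀ
= [30, 0]ᵀ
Result: (30, 0)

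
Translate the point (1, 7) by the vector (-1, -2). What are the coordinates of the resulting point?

Translation by (-1, -2) (homogeneous matrix [[1, 0, -1], [0, 1, -2], [0, 0, 1]]):
x' = 1 + -1 = 0
y' = 7 + -2 = 5
Result: (0, 5)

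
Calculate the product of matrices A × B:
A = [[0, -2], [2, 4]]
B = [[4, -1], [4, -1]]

Matrix multiplication:
C[0][0] = 0×4 + -2×4 = -8
C[0][1] = 0×-1 + -2×-1 = 2
C[1][0] = 2×4 + 4×4 = 24
C[1][1] = 2×-1 + 4×-1 = -6
Result: [[-8, 2], [24, -6]]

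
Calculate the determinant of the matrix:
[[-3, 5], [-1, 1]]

For a 2×2 matrix [[a, b], [c, d]], det = ad - bc
det = (-3)(1) - (5)(-1) = -3 - -5 = 2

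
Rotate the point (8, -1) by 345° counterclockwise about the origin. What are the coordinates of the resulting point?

Rotation matrix for 345°: [[cos 345°, -sin 345°], [sin 345°, cos 345°]] ≈ [[0.965926, 0.258819], [-0.258819, 0.965926]]
[[0.965926, 0.258819], [-0.258819, 0.965926]] × [8, -1]ᵀ ≈ [7.4686, -3.0365]ᵀ
Result: (7.4686, -3.0365)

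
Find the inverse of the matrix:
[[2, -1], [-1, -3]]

For [[a,b],[c,d]], inverse = (1/det)·[[d,-b],[-c,a]]
det = (2)(-3) - (-1)(-1) = -6 - 1 = -7
Inverse = (1/-7)·[[-3, 1], [1, 2]]
= [[3/7, -1/7], [-1/7, -2/7]]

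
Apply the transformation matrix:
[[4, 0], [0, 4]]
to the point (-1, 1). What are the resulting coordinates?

Matrix multiplication:
[[4, 0], [0, 4]] × [-1, 1]ᵀ
= [(4)(-1) + (0)(1), (0)(-1) + (4)(1)]ᵀ
= [-4, 4]ᵀ
Result: (-4, 4)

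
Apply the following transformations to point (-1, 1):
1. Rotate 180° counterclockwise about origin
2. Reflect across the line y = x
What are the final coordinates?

Step 1: Rotate 180° → (1, -1)
Step 2: Reflect across line y = x → (-1, 1)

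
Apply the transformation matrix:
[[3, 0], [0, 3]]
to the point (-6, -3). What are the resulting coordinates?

Matrix multiplication:
[[3, 0], [0, 3]] × [-6, -3]ᵀ
= [(3)(-6) + (0)(-3), (0)(-6) + (3)(-3)]ᵀ
= [-18, -9]ᵀ
Result: (-18, -9)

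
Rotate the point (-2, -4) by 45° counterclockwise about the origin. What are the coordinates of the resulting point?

Rotation matrix for 45°: [[cos 45°, -sin 45°], [sin 45°, cos 45°]] ≈ [[0.707107, -0.707107], [0.707107, 0.707107]]
[[0.707107, -0.707107], [0.707107, 0.707107]] × [-2, -4]ᵀ ≈ [1.4142, -4.2426]ᵀ
Result: (1.4142, -4.2426)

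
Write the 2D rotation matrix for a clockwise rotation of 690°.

Rotation matrix formula: [[cos θ, -sin θ], [sin θ, cos θ]]
A clockwise rotation by 690° is equivalent to a counterclockwise rotation by -690°.
For θ = -690°:
cos(-690°) = √3/2
sin(-690°) = 1/2
Result: [[√3/2, -1/2], [1/2, √3/2]]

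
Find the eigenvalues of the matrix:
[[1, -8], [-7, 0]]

Characteristic equation: det(A - λI) = 0
λ² - (trace)λ + (det) = 0
trace = 1 + 0 = 1, det = (1)(0) - (-8)(-7) = -56
λ² - (1)λ + (-56) = 0
λ = (1 ± √((1)² - 4·(-56))) / 2 = (1 ± √225) / 2
Solving: λ = -7, 8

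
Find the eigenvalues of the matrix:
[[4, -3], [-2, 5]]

Characteristic equation: det(A - λI) = 0
λ² - (trace)λ + (det) = 0
trace = 4 + 5 = 9, det = (4)(5) - (-3)(-2) = 14
λ² - (9)λ + (14) = 0
λ = (9 ± √((9)² - 4·(14))) / 2 = (9 ± √25) / 2
Solving: λ = 2, 7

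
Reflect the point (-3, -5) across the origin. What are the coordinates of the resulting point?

Reflection across origin: (-3, -5) → (3, 5)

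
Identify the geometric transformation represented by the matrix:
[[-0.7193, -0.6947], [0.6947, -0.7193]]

This matrix represents: rotation by 136° counterclockwise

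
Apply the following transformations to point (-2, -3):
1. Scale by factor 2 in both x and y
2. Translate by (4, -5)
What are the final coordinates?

Step 1: Scale (-2, -3) by 2 → (-4, -6)
Step 2: Translate by (4, -5) → (0, -11)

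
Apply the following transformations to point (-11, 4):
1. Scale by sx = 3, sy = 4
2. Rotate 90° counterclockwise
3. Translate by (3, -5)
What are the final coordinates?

Step 1: Scale → (-33, 16)
Step 2: Rotate 90° → (-16, -33)
Step 3: Translate → (-13, -38)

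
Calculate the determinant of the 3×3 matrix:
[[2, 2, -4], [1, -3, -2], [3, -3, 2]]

Expansion along first row:
det = 2·det([[-3,-2],[-3,2]]) - 2·det([[1,-2],[3,2]]) + -4·det([[1,-3],[3,-3]])
    = 2·(-3·2 - -2·-3) - 2·(1·2 - -2·3) + -4·(1·-3 - -3·3)
    = 2·-12 - 2·8 + -4·6
    = -24 + -16 + -24 = -64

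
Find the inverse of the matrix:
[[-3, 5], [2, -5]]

For [[a,b],[c,d]], inverse = (1/det)·[[d,-b],[-c,a]]
det = (-3)(-5) - (5)(2) = 15 - 10 = 5
Inverse = (1/5)·[[-5, -5], [-2, -3]]
= [[-1, -1], [-2/5, -3/5]]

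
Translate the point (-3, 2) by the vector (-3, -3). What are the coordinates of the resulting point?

Translation by (-3, -3) (homogeneous matrix [[1, 0, -3], [0, 1, -3], [0, 0, 1]]):
x' = -3 + -3 = -6
y' = 2 + -3 = -1
Result: (-6, -1)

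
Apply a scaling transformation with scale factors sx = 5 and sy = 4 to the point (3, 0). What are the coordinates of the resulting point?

Scaling matrix:
[[5, 0], [0, 4]]
Result: (3 × 5, 0 × 4) = (15, 0)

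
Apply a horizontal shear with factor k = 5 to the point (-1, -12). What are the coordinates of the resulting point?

Shear matrix for horizontal shear with factor k = 5:
[[1, 5], [0, 1]]
Result: (-1, -12) → (-61, -12)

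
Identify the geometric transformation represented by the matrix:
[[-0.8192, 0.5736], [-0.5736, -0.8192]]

This matrix represents: rotation by 215° counterclockwise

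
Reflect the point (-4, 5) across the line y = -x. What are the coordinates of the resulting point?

Reflection across line y = -x: (-4, 5) → (-5, 4)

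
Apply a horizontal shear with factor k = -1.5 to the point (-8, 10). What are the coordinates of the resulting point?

Shear matrix for horizontal shear with factor k = -1.5:
[[1, -1.50], [0, 1]]
Result: (-8, 10) → (-23, 10)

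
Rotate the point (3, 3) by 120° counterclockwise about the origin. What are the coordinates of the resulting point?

Rotation matrix for 120°: [[cos 120°, -sin 120°], [sin 120°, cos 120°]] ≈ [[-0.500000, -0.866025], [0.866025, -0.500000]]
[[-0.500000, -0.866025], [0.866025, -0.500000]] × [3, 3]ᵀ ≈ [-4.0981, 1.0981]ᵀ
Result: (-4.0981, 1.0981)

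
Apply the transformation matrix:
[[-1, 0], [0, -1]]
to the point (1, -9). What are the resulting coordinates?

Matrix multiplication:
[[-1, 0], [0, -1]] × [1, -9]ᵀ
= [(-1)(1) + (0)(-9), (0)(1) + (-1)(-9)]ᵀ
= [-1, 9]ᵀ
Result: (-1, 9)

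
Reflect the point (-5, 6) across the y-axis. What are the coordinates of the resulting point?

Reflection across y-axis: (-5, 6) → (5, 6)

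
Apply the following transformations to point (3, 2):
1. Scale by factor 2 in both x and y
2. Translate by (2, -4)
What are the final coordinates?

Step 1: Scale (3, 2) by 2 → (6, 4)
Step 2: Translate by (2, -4) → (8, 0)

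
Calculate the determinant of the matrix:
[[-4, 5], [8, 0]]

For a 2×2 matrix [[a, b], [c, d]], det = ad - bc
det = (-4)(0) - (5)(8) = 0 - 40 = -40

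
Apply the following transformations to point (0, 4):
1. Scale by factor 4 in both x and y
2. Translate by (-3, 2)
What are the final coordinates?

Step 1: Scale (0, 4) by 4 → (0, 16)
Step 2: Translate by (-3, 2) → (-3, 18)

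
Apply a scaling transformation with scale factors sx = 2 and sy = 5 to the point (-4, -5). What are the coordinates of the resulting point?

Scaling matrix:
[[2, 0], [0, 5]]
Result: (-4 × 2, -5 × 5) = (-8, -25)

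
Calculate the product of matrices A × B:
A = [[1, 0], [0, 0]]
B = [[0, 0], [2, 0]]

Matrix multiplication:
C[0][0] = 1×0 + 0×2 = 0
C[0][1] = 1×0 + 0×0 = 0
C[1][0] = 0×0 + 0×2 = 0
C[1][1] = 0×0 + 0×0 = 0
Result: [[0, 0], [0, 0]]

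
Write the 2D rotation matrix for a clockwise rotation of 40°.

Rotation matrix formula: [[cos θ, -sin θ], [sin θ, cos θ]]
A clockwise rotation by 40° is equivalent to a counterclockwise rotation by -40°.
For θ = -40°:
cos(-40°) = 0.7660
sin(-40°) = -0.6428
Result: [[0.7660, 0.6428], [-0.6428, 0.7660]]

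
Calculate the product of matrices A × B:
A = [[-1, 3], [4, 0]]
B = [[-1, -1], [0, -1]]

Matrix multiplication:
C[0][0] = -1×-1 + 3×0 = 1
C[0][1] = -1×-1 + 3×-1 = -2
C[1][0] = 4×-1 + 0×0 = -4
C[1][1] = 4×-1 + 0×-1 = -4
Result: [[1, -2], [-4, -4]]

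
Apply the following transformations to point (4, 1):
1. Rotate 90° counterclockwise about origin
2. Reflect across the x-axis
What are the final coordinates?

Step 1: Rotate 90° → (-1, 4)
Step 2: Reflect across x-axis → (-1, -4)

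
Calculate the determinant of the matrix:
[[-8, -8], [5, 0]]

For a 2×2 matrix [[a, b], [c, d]], det = ad - bc
det = (-8)(0) - (-8)(5) = 0 - -40 = 40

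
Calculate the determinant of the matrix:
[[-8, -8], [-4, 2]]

For a 2×2 matrix [[a, b], [c, d]], det = ad - bc
det = (-8)(2) - (-8)(-4) = -16 - 32 = -48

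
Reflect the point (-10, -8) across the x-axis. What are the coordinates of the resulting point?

Reflection across x-axis: (-10, -8) → (-10, 8)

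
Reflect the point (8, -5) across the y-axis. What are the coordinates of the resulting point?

Reflection across y-axis: (8, -5) → (-8, -5)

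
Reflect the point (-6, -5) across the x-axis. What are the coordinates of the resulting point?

Reflection across x-axis: (-6, -5) → (-6, 5)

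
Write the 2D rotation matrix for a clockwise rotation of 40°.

Rotation matrix formula: [[cos θ, -sin θ], [sin θ, cos θ]]
A clockwise rotation by 40° is equivalent to a counterclockwise rotation by -40°.
For θ = -40°:
cos(-40°) = 0.7660
sin(-40°) = -0.6428
Result: [[0.7660, 0.6428], [-0.6428, 0.7660]]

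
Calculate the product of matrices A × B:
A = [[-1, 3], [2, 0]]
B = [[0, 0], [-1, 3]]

Matrix multiplication:
C[0][0] = -1×0 + 3×-1 = -3
C[0][1] = -1×0 + 3×3 = 9
C[1][0] = 2×0 + 0×-1 = 0
C[1][1] = 2×0 + 0×3 = 0
Result: [[-3, 9], [0, 0]]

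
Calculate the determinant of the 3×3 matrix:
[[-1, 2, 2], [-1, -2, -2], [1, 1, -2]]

Expansion along first row:
det = -1·det([[-2,-2],[1,-2]]) - 2·det([[-1,-2],[1,-2]]) + 2·det([[-1,-2],[1,1]])
    = -1·(-2·-2 - -2·1) - 2·(-1·-2 - -2·1) + 2·(-1·1 - -2·1)
    = -1·6 - 2·4 + 2·1
    = -6 + -8 + 2 = -12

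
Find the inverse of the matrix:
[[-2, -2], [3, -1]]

For [[a,b],[c,d]], inverse = (1/det)·[[d,-b],[-c,a]]
det = (-2)(-1) - (-2)(3) = 2 - -6 = 8
Inverse = (1/8)·[[-1, 2], [-3, -2]]
= [[-1/8, 1/4], [-3/8, -1/4]]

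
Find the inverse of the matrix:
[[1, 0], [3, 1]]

For [[a,b],[c,d]], inverse = (1/det)·[[d,-b],[-c,a]]
det = (1)(1) - (0)(3) = 1 - 0 = 1
Inverse = [[1, 0], [-3, 1]]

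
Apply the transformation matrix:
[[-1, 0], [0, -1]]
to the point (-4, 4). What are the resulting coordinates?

Matrix multiplication:
[[-1, 0], [0, -1]] × [-4, 4]ᵀ
= [(-1)(-4) + (0)(4), (0)(-4) + (-1)(4)]ᵀ
= [4, -4]ᵀ
Result: (4, -4)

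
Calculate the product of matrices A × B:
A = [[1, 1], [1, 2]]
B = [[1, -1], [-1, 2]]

Matrix multiplication:
C[0][0] = 1×1 + 1×-1 = 0
C[0][1] = 1×-1 + 1×2 = 1
C[1][0] = 1×1 + 2×-1 = -1
C[1][1] = 1×-1 + 2×2 = 3
Result: [[0, 1], [-1, 3]]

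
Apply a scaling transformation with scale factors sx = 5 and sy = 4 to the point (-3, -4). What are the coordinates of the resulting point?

Scaling matrix:
[[5, 0], [0, 4]]
Result: (-3 × 5, -4 × 4) = (-15, -16)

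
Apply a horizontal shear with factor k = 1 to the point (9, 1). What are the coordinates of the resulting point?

Shear matrix for horizontal shear with factor k = 1:
[[1, 1], [0, 1]]
Result: (9, 1) → (10, 1)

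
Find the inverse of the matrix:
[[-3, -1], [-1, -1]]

For [[a,b],[c,d]], inverse = (1/det)·[[d,-b],[-c,a]]
det = (-3)(-1) - (-1)(-1) = 3 - 1 = 2
Inverse = (1/2)·[[-1, 1], [1, -3]]
= [[-1/2, 1/2], [1/2, -3/2]]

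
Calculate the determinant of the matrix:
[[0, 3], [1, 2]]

For a 2×2 matrix [[a, b], [c, d]], det = ad - bc
det = (0)(2) - (3)(1) = 0 - 3 = -3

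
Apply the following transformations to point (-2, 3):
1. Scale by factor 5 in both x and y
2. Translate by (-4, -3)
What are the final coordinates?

Step 1: Scale (-2, 3) by 5 → (-10, 15)
Step 2: Translate by (-4, -3) → (-14, 12)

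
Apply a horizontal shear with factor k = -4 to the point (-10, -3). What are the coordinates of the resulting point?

Shear matrix for horizontal shear with factor k = -4:
[[1, -4], [0, 1]]
Result: (-10, -3) → (2, -3)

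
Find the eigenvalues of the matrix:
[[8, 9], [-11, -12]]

Characteristic equation: det(A - λI) = 0
λ² - (trace)λ + (det) = 0
trace = 8 + -12 = -4, det = (8)(-12) - (9)(-11) = 3
λ² - (-4)λ + (3) = 0
λ = (-4 ± √((-4)² - 4·(3))) / 2 = (-4 ± √4) / 2
Solving: λ = -3, -1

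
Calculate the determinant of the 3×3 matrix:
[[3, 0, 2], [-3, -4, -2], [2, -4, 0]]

Expansion along first row:
det = 3·det([[-4,-2],[-4,0]]) - 0·det([[-3,-2],[2,0]]) + 2·det([[-3,-4],[2,-4]])
    = 3·(-4·0 - -2·-4) - 0·(-3·0 - -2·2) + 2·(-3·-4 - -4·2)
    = 3·-8 - 0·4 + 2·20
    = -24 + 0 + 40 = 16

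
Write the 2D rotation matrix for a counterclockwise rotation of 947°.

Rotation matrix formula: [[cos θ, -sin θ], [sin θ, cos θ]]
For θ = 947°:
cos(947°) = -0.6820
sin(947°) = -0.7314
Result: [[-0.6820, 0.7314], [-0.7314, -0.6820]]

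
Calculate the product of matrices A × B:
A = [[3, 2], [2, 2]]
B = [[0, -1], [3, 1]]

Matrix multiplication:
C[0][0] = 3×0 + 2×3 = 6
C[0][1] = 3×-1 + 2×1 = -1
C[1][0] = 2×0 + 2×3 = 6
C[1][1] = 2×-1 + 2×1 = 0
Result: [[6, -1], [6, 0]]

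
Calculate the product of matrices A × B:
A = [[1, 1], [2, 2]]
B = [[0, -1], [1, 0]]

Matrix multiplication:
C[0][0] = 1×0 + 1×1 = 1
C[0][1] = 1×-1 + 1×0 = -1
C[1][0] = 2×0 + 2×1 = 2
C[1][1] = 2×-1 + 2×0 = -2
Result: [[1, -1], [2, -2]]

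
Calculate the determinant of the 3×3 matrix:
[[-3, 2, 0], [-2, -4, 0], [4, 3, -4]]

Expansion along first row:
det = -3·det([[-4,0],[3,-4]]) - 2·det([[-2,0],[4,-4]]) + 0·det([[-2,-4],[4,3]])
    = -3·(-4·-4 - 0·3) - 2·(-2·-4 - 0·4) + 0·(-2·3 - -4·4)
    = -3·16 - 2·8 + 0·10
    = -48 + -16 + 0 = -64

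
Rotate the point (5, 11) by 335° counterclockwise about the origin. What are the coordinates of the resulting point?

Rotation matrix for 335°: [[cos 335°, -sin 335°], [sin 335°, cos 335°]] ≈ [[0.906308, 0.422618], [-0.422618, 0.906308]]
[[0.906308, 0.422618], [-0.422618, 0.906308]] × [5, 11]ᵀ ≈ [9.1803, 7.8563]ᵀ
Result: (9.1803, 7.8563)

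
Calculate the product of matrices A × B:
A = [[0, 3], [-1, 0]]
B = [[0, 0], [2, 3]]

Matrix multiplication:
C[0][0] = 0×0 + 3×2 = 6
C[0][1] = 0×0 + 3×3 = 9
C[1][0] = -1×0 + 0×2 = 0
C[1][1] = -1×0 + 0×3 = 0
Result: [[6, 9], [0, 0]]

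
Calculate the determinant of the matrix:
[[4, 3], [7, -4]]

For a 2×2 matrix [[a, b], [c, d]], det = ad - bc
det = (4)(-4) - (3)(7) = -16 - 21 = -37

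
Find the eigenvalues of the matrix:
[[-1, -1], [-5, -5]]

Characteristic equation: det(A - λI) = 0
λ² - (trace)λ + (det) = 0
trace = -1 + -5 = -6, det = (-1)(-5) - (-1)(-5) = 0
λ² - (-6)λ + (0) = 0
λ = (-6 ± √((-6)² - 4·(0))) / 2 = (-6 ± √36) / 2
Solving: λ = -6, 0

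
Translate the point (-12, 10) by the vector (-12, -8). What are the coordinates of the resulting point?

Translation by (-12, -8) (homogeneous matrix [[1, 0, -12], [0, 1, -8], [0, 0, 1]]):
x' = -12 + -12 = -24
y' = 10 + -8 = 2
Result: (-24, 2)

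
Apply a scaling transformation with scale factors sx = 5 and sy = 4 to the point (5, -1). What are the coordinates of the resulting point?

Scaling matrix:
[[5, 0], [0, 4]]
Result: (5 × 5, -1 × 4) = (25, -4)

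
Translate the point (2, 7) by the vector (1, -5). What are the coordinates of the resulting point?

Translation by (1, -5) (homogeneous matrix [[1, 0, 1], [0, 1, -5], [0, 0, 1]]):
x' = 2 + 1 = 3
y' = 7 + -5 = 2
Result: (3, 2)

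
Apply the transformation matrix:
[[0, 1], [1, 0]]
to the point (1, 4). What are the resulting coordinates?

Matrix multiplication:
[[0, 1], [1, 0]] × [1, 4]ᵀ
= [(0)(1) + (1)(4), (1)(1) + (0)(4)]ᵀ
= [4, 1]ᵀ
Result: (4, 1)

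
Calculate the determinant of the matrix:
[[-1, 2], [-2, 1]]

For a 2×2 matrix [[a, b], [c, d]], det = ad - bc
det = (-1)(1) - (2)(-2) = -1 - -4 = 3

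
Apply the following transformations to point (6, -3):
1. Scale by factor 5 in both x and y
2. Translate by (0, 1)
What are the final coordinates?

Step 1: Scale (6, -3) by 5 → (30, -15)
Step 2: Translate by (0, 1) → (30, -14)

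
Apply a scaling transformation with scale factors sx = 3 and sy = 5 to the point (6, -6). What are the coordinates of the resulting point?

Scaling matrix:
[[3, 0], [0, 5]]
Result: (6 × 3, -6 × 5) = (18, -30)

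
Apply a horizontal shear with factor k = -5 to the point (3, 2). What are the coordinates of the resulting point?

Shear matrix for horizontal shear with factor k = -5:
[[1, -5], [0, 1]]
Result: (3, 2) → (-7, 2)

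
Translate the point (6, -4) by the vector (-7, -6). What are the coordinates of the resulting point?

Translation by (-7, -6) (homogeneous matrix [[1, 0, -7], [0, 1, -6], [0, 0, 1]]):
x' = 6 + -7 = -1
y' = -4 + -6 = -10
Result: (-1, -10)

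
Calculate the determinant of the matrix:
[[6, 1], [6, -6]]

For a 2×2 matrix [[a, b], [c, d]], det = ad - bc
det = (6)(-6) - (1)(6) = -36 - 6 = -42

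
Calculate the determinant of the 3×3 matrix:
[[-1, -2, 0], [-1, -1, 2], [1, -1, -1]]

Expansion along first row:
det = -1·det([[-1,2],[-1,-1]]) - -2·det([[-1,2],[1,-1]]) + 0·det([[-1,-1],[1,-1]])
    = -1·(-1·-1 - 2·-1) - -2·(-1·-1 - 2·1) + 0·(-1·-1 - -1·1)
    = -1·3 - -2·-1 + 0·2
    = -3 + -2 + 0 = -5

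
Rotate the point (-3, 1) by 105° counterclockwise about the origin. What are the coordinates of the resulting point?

Rotation matrix for 105°: [[cos 105°, -sin 105°], [sin 105°, cos 105°]] ≈ [[-0.258819, -0.965926], [0.965926, -0.258819]]
[[-0.258819, -0.965926], [0.965926, -0.258819]] × [-3, 1]ᵀ ≈ [-0.1895, -3.1566]ᵀ
Result: (-0.1895, -3.1566)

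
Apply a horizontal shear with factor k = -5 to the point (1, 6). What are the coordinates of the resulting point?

Shear matrix for horizontal shear with factor k = -5:
[[1, -5], [0, 1]]
Result: (1, 6) → (-29, 6)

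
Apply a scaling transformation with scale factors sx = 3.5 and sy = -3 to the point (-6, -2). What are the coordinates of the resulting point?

Scaling matrix:
[[3.50, 0], [0, -3]]
Result: (-6 × 3.5, -2 × -3) = (-21, 6)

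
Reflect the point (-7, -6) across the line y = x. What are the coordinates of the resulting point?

Reflection across line y = x: (-7, -6) → (-6, -7)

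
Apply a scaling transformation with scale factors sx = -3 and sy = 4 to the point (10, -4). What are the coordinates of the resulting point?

Scaling matrix:
[[-3, 0], [0, 4]]
Result: (10 × -3, -4 × 4) = (-30, -16)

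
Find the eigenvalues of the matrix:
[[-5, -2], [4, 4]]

Characteristic equation: det(A - λI) = 0
λ² - (trace)λ + (det) = 0
trace = -5 + 4 = -1, det = (-5)(4) - (-2)(4) = -12
λ² - (-1)λ + (-12) = 0
λ = (-1 ± √((-1)² - 4·(-12))) / 2 = (-1 ± √49) / 2
Solving: λ = -4, 3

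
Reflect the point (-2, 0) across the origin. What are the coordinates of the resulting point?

Reflection across origin: (-2, 0) → (2, 0)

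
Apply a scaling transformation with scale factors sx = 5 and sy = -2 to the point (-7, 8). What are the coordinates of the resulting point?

Scaling matrix:
[[5, 0], [0, -2]]
Result: (-7 × 5, 8 × -2) = (-35, -16)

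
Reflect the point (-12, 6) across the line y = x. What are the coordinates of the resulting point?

Reflection across line y = x: (-12, 6) → (6, -12)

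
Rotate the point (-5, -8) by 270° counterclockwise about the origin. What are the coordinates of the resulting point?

Rotation matrix for 270°: [[cos 270°, -sin 270°], [sin 270°, cos 270°]] = [[0, 1], [-1, 0]]
[[0, 1], [-1, 0]] × [-5, -8]ᵀ = [-8, 5]ᵀ
Result: (-8, 5)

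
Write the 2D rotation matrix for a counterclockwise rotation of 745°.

Rotation matrix formula: [[cos θ, -sin θ], [sin θ, cos θ]]
For θ = 745°:
cos(745°) = 0.9063
sin(745°) = 0.4226
Result: [[0.9063, -0.4226], [0.4226, 0.9063]]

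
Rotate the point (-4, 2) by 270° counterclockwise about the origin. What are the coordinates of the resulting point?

Rotation matrix for 270°: [[cos 270°, -sin 270°], [sin 270°, cos 270°]] = [[0, 1], [-1, 0]]
[[0, 1], [-1, 0]] × [-4, 2]ᵀ = [2, 4]ᵀ
Result: (2, 4)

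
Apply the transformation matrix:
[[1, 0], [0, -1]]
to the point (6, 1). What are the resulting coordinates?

Matrix multiplication:
[[1, 0], [0, -1]] × [6, 1]ᵀ
= [(1)(6) + (0)(1), (0)(6) + (-1)(1)]ᵀ
= [6, -1]ᵀ
Result: (6, -1)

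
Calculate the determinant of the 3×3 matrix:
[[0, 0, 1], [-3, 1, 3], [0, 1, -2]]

Expansion along first row:
det = 0·det([[1,3],[1,-2]]) - 0·det([[-3,3],[0,-2]]) + 1·det([[-3,1],[0,1]])
    = 0·(1·-2 - 3·1) - 0·(-3·-2 - 3·0) + 1·(-3·1 - 1·0)
    = 0·-5 - 0·6 + 1·-3
    = 0 + 0 + -3 = -3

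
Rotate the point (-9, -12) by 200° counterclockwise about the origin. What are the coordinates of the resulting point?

Rotation matrix for 200°: [[cos 200°, -sin 200°], [sin 200°, cos 200°]] ≈ [[-0.939693, 0.342020], [-0.342020, -0.939693]]
[[-0.939693, 0.342020], [-0.342020, -0.939693]] × [-9, -12]ᵀ ≈ [4.3530, 14.3545]ᵀ
Result: (4.3530, 14.3545)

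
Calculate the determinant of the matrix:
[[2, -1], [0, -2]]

For a 2×2 matrix [[a, b], [c, d]], det = ad - bc
det = (2)(-2) - (-1)(0) = -4 - 0 = -4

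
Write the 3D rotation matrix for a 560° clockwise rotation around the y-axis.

Rotation matrix for clockwise 560° around y-axis:
A clockwise rotation by 560° is a counterclockwise rotation by -560°.
cos(-560°) = -0.9397, sin(-560°) = 0.3420
Result: [[-0.9397, 0, 0.3420], [0, 1, 0], [-0.3420, 0, -0.9397]]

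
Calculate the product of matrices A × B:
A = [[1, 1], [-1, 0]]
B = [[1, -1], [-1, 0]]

Matrix multiplication:
C[0][0] = 1×1 + 1×-1 = 0
C[0][1] = 1×-1 + 1×0 = -1
C[1][0] = -1×1 + 0×-1 = -1
C[1][1] = -1×-1 + 0×0 = 1
Result: [[0, -1], [-1, 1]]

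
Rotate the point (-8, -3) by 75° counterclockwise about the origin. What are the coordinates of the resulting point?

Rotation matrix for 75°: [[cos 75°, -sin 75°], [sin 75°, cos 75°]] ≈ [[0.258819, -0.965926], [0.965926, 0.258819]]
[[0.258819, -0.965926], [0.965926, 0.258819]] × [-8, -3]ᵀ ≈ [0.8272, -8.5039]ᵀ
Result: (0.8272, -8.5039)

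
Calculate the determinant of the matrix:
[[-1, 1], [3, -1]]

For a 2×2 matrix [[a, b], [c, d]], det = ad - bc
det = (-1)(-1) - (1)(3) = 1 - 3 = -2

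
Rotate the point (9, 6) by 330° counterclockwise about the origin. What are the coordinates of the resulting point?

Rotation matrix for 330°: [[cos 330°, -sin 330°], [sin 330°, cos 330°]] ≈ [[0.866025, 0.500000], [-0.500000, 0.866025]]
[[0.866025, 0.500000], [-0.500000, 0.866025]] × [9, 6]ᵀ ≈ [10.7942, 0.6962]ᵀ
Result: (10.7942, 0.6962)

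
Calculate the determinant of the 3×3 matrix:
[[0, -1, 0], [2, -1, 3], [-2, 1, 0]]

Expansion along first row:
det = 0·det([[-1,3],[1,0]]) - -1·det([[2,3],[-2,0]]) + 0·det([[2,-1],[-2,1]])
    = 0·(-1·0 - 3·1) - -1·(2·0 - 3·-2) + 0·(2·1 - -1·-2)
    = 0·-3 - -1·6 + 0·0
    = 0 + 6 + 0 = 6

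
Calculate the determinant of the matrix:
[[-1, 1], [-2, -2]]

For a 2×2 matrix [[a, b], [c, d]], det = ad - bc
det = (-1)(-2) - (1)(-2) = 2 - -2 = 4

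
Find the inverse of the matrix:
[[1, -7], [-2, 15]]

For [[a,b],[c,d]], inverse = (1/det)·[[d,-b],[-c,a]]
det = (1)(15) - (-7)(-2) = 15 - 14 = 1
Inverse = [[15, 7], [2, 1]]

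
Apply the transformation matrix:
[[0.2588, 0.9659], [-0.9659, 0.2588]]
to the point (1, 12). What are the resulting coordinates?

Matrix multiplication:
[[0.2588, 0.9659], [-0.9659, 0.2588]] × [1, 12]ᵀ
= [(0.2588)(1) + (0.9659)(12), (-0.9659)(1) + (0.2588)(12)]ᵀ
= [11.8496, 2.1397]ᵀ
Result: (11.8496, 2.1397)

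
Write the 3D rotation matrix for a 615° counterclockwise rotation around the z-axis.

Rotation matrix for counterclockwise 615° around z-axis:
cos(615°) = -0.2588, sin(615°) = -0.9659
Result: [[-0.2588, 0.9659, 0], [-0.9659, -0.2588, 0], [0, 0, 1]]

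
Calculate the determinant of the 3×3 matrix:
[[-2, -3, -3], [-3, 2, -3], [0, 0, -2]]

Expansion along first row:
det = -2·det([[2,-3],[0,-2]]) - -3·det([[-3,-3],[0,-2]]) + -3·det([[-3,2],[0,0]])
    = -2·(2·-2 - -3·0) - -3·(-3·-2 - -3·0) + -3·(-3·0 - 2·0)
    = -2·-4 - -3·6 + -3·0
    = 8 + 18 + 0 = 26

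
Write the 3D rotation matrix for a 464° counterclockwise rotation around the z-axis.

Rotation matrix for counterclockwise 464° around z-axis:
cos(464°) = -0.2419, sin(464°) = 0.9703
Result: [[-0.2419, -0.9703, 0], [0.9703, -0.2419, 0], [0, 0, 1]]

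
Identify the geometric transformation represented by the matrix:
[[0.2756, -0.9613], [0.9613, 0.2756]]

This matrix represents: rotation by 74° counterclockwise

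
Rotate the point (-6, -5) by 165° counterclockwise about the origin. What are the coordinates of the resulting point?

Rotation matrix for 165°: [[cos 165°, -sin 165°], [sin 165°, cos 165°]] ≈ [[-0.965926, -0.258819], [0.258819, -0.965926]]
[[-0.965926, -0.258819], [0.258819, -0.965926]] × [-6, -5]ᵀ ≈ [7.0897, 3.2767]ᵀ
Result: (7.0897, 3.2767)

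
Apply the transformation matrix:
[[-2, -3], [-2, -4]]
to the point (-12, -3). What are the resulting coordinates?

Matrix multiplication:
[[-2, -3], [-2, -4]] × [-12, -3]ᵀ
= [(-2)(-12) + (-3)(-3), (-2)(-12) + (-4)(-3)]ᵀ
= [33, 36]ᵀ
Result: (33, 36)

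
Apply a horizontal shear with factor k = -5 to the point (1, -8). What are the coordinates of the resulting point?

Shear matrix for horizontal shear with factor k = -5:
[[1, -5], [0, 1]]
Result: (1, -8) → (41, -8)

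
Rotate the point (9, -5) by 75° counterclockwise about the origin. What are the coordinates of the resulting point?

Rotation matrix for 75°: [[cos 75°, -sin 75°], [sin 75°, cos 75°]] ≈ [[0.258819, -0.965926], [0.965926, 0.258819]]
[[0.258819, -0.965926], [0.965926, 0.258819]] × [9, -5]ᵀ ≈ [7.1590, 7.3992]ᵀ
Result: (7.1590, 7.3992)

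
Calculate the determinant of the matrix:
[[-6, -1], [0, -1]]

For a 2×2 matrix [[a, b], [c, d]], det = ad - bc
det = (-6)(-1) - (-1)(0) = 6 - 0 = 6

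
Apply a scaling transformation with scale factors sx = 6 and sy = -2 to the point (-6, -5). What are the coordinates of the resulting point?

Scaling matrix:
[[6, 0], [0, -2]]
Result: (-6 × 6, -5 × -2) = (-36, 10)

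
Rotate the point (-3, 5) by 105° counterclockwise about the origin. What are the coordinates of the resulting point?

Rotation matrix for 105°: [[cos 105°, -sin 105°], [sin 105°, cos 105°]] ≈ [[-0.258819, -0.965926], [0.965926, -0.258819]]
[[-0.258819, -0.965926], [0.965926, -0.258819]] × [-3, 5]ᵀ ≈ [-4.0532, -4.1919]ᵀ
Result: (-4.0532, -4.1919)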